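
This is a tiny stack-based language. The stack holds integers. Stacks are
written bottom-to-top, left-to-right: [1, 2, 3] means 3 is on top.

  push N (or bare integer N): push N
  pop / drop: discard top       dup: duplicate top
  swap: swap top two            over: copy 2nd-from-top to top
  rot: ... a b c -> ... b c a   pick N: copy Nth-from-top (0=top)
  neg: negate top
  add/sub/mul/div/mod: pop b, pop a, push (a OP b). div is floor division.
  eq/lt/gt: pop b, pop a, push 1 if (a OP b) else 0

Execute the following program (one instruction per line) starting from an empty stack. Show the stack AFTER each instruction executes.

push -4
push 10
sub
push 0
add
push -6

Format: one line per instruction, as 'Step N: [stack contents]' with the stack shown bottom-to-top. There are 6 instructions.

Step 1: [-4]
Step 2: [-4, 10]
Step 3: [-14]
Step 4: [-14, 0]
Step 5: [-14]
Step 6: [-14, -6]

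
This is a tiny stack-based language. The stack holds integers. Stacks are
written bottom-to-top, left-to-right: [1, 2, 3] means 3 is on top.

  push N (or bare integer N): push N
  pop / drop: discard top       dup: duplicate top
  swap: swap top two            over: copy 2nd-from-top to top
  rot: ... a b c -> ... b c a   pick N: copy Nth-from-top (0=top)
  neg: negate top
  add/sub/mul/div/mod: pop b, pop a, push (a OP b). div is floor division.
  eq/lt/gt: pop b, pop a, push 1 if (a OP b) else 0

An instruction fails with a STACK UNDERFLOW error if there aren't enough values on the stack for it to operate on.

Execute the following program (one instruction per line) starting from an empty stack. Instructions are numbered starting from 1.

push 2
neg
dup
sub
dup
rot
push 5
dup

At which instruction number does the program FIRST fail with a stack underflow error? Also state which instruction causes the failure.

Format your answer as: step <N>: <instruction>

Step 1 ('push 2'): stack = [2], depth = 1
Step 2 ('neg'): stack = [-2], depth = 1
Step 3 ('dup'): stack = [-2, -2], depth = 2
Step 4 ('sub'): stack = [0], depth = 1
Step 5 ('dup'): stack = [0, 0], depth = 2
Step 6 ('rot'): needs 3 value(s) but depth is 2 — STACK UNDERFLOW

Answer: step 6: rot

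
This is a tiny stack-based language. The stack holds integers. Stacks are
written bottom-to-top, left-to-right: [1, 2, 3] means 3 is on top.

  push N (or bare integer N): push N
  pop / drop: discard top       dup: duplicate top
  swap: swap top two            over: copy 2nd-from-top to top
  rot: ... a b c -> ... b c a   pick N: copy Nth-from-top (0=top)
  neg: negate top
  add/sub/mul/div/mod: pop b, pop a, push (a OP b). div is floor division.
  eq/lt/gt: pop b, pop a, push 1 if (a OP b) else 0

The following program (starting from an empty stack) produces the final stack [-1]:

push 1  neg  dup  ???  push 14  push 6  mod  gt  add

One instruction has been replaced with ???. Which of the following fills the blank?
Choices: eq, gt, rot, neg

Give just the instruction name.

Stack before ???: [-1, -1]
Stack after ???:  [-1, 1]
Checking each choice:
  eq: stack underflow (need 2, have 1)
  gt: stack underflow (need 2, have 1)
  rot: stack underflow (need 3, have 2)
  neg: MATCH


Answer: neg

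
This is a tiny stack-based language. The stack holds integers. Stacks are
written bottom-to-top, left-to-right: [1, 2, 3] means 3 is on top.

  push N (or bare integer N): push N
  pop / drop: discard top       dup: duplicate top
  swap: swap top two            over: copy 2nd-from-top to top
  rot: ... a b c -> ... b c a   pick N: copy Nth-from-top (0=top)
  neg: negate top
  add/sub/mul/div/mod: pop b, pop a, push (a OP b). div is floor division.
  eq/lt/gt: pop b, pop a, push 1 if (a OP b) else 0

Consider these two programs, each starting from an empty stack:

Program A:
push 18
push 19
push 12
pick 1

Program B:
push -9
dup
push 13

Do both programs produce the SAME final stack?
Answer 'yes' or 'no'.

Program A trace:
  After 'push 18': [18]
  After 'push 19': [18, 19]
  After 'push 12': [18, 19, 12]
  After 'pick 1': [18, 19, 12, 19]
Program A final stack: [18, 19, 12, 19]

Program B trace:
  After 'push -9': [-9]
  After 'dup': [-9, -9]
  After 'push 13': [-9, -9, 13]
Program B final stack: [-9, -9, 13]
Same: no

Answer: no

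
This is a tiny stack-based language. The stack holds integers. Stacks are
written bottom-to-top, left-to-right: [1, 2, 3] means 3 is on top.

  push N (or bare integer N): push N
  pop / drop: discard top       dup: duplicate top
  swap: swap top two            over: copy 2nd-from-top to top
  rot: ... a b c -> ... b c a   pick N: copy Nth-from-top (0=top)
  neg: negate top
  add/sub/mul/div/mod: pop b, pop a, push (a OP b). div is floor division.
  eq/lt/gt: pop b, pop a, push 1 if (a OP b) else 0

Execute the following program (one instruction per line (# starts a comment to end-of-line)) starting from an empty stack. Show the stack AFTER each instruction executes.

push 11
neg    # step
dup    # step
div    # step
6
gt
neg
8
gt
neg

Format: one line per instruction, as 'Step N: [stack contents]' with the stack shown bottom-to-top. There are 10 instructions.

Step 1: [11]
Step 2: [-11]
Step 3: [-11, -11]
Step 4: [1]
Step 5: [1, 6]
Step 6: [0]
Step 7: [0]
Step 8: [0, 8]
Step 9: [0]
Step 10: [0]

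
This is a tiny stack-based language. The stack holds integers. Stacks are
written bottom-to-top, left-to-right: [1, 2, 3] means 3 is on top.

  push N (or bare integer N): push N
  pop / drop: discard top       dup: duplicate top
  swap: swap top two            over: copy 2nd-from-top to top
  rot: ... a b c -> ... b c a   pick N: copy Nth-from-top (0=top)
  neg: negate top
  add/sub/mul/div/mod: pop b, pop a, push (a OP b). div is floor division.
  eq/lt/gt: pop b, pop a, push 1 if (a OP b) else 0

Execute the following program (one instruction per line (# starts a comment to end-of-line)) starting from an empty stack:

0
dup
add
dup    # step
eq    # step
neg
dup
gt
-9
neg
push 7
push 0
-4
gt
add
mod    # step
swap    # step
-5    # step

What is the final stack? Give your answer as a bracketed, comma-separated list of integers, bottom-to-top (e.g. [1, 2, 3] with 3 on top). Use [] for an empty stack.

Answer: [1, 0, -5]

Derivation:
After 'push 0': [0]
After 'dup': [0, 0]
After 'add': [0]
After 'dup': [0, 0]
After 'eq': [1]
After 'neg': [-1]
After 'dup': [-1, -1]
After 'gt': [0]
After 'push -9': [0, -9]
After 'neg': [0, 9]
After 'push 7': [0, 9, 7]
After 'push 0': [0, 9, 7, 0]
After 'push -4': [0, 9, 7, 0, -4]
After 'gt': [0, 9, 7, 1]
After 'add': [0, 9, 8]
After 'mod': [0, 1]
After 'swap': [1, 0]
After 'push -5': [1, 0, -5]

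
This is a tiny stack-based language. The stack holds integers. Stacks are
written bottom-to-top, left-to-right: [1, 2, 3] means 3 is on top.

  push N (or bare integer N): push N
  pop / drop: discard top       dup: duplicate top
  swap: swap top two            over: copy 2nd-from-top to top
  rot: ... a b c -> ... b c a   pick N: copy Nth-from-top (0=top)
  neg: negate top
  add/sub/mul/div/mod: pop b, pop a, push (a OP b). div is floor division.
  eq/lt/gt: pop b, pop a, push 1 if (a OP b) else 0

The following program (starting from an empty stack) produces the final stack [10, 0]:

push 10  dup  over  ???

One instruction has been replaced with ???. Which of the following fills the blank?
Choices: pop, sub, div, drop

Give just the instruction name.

Answer: sub

Derivation:
Stack before ???: [10, 10, 10]
Stack after ???:  [10, 0]
Checking each choice:
  pop: produces [10, 10]
  sub: MATCH
  div: produces [10, 1]
  drop: produces [10, 10]


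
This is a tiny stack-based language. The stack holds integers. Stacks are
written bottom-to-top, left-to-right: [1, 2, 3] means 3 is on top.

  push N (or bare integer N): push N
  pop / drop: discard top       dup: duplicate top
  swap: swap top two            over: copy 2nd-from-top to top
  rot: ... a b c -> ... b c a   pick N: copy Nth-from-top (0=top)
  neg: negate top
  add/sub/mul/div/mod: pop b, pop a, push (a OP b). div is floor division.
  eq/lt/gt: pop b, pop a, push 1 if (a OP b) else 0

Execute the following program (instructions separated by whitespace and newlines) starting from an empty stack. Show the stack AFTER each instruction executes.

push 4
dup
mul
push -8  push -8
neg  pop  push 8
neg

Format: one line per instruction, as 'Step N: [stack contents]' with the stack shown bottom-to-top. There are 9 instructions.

Step 1: [4]
Step 2: [4, 4]
Step 3: [16]
Step 4: [16, -8]
Step 5: [16, -8, -8]
Step 6: [16, -8, 8]
Step 7: [16, -8]
Step 8: [16, -8, 8]
Step 9: [16, -8, -8]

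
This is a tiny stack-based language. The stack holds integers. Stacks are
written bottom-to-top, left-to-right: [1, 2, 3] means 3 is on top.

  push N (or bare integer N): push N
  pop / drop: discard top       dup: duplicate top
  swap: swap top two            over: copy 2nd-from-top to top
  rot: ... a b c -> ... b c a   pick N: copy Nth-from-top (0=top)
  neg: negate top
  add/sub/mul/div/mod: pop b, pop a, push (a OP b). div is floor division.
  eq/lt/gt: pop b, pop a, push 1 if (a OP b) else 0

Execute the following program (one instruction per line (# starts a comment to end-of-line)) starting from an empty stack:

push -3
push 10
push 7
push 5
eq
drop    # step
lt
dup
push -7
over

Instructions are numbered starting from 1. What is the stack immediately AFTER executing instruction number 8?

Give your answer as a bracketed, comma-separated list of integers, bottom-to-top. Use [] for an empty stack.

Step 1 ('push -3'): [-3]
Step 2 ('push 10'): [-3, 10]
Step 3 ('push 7'): [-3, 10, 7]
Step 4 ('push 5'): [-3, 10, 7, 5]
Step 5 ('eq'): [-3, 10, 0]
Step 6 ('drop'): [-3, 10]
Step 7 ('lt'): [1]
Step 8 ('dup'): [1, 1]

Answer: [1, 1]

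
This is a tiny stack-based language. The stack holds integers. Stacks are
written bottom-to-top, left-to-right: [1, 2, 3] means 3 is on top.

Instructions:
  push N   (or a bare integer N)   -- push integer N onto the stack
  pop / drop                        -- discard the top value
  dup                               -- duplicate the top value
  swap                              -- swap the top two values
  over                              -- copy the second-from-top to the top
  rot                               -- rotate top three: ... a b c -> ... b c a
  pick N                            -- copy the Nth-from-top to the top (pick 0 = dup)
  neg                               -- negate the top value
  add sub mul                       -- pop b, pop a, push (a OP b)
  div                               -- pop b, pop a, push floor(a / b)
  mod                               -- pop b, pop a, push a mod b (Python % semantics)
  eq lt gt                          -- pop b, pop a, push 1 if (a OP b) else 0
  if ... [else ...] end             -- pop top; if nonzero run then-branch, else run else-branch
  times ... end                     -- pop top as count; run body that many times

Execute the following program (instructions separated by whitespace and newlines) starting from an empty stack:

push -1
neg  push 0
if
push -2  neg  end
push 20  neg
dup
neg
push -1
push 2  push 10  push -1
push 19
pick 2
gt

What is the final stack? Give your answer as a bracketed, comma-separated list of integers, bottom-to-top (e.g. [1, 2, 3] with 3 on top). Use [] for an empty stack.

Answer: [1, -20, 20, -1, 2, 10, -1, 1]

Derivation:
After 'push -1': [-1]
After 'neg': [1]
After 'push 0': [1, 0]
After 'if': [1]
After 'push 20': [1, 20]
After 'neg': [1, -20]
After 'dup': [1, -20, -20]
After 'neg': [1, -20, 20]
After 'push -1': [1, -20, 20, -1]
After 'push 2': [1, -20, 20, -1, 2]
After 'push 10': [1, -20, 20, -1, 2, 10]
After 'push -1': [1, -20, 20, -1, 2, 10, -1]
After 'push 19': [1, -20, 20, -1, 2, 10, -1, 19]
After 'pick 2': [1, -20, 20, -1, 2, 10, -1, 19, 10]
After 'gt': [1, -20, 20, -1, 2, 10, -1, 1]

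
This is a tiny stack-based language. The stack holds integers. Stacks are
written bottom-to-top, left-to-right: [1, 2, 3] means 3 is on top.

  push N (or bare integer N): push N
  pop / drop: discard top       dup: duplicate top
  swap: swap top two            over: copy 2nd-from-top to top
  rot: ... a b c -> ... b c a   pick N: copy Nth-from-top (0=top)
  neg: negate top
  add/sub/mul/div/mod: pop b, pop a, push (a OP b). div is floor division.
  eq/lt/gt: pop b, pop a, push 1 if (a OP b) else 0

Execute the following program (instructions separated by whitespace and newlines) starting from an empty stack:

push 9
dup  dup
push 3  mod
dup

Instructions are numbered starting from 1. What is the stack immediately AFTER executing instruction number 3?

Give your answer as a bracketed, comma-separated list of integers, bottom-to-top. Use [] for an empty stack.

Step 1 ('push 9'): [9]
Step 2 ('dup'): [9, 9]
Step 3 ('dup'): [9, 9, 9]

Answer: [9, 9, 9]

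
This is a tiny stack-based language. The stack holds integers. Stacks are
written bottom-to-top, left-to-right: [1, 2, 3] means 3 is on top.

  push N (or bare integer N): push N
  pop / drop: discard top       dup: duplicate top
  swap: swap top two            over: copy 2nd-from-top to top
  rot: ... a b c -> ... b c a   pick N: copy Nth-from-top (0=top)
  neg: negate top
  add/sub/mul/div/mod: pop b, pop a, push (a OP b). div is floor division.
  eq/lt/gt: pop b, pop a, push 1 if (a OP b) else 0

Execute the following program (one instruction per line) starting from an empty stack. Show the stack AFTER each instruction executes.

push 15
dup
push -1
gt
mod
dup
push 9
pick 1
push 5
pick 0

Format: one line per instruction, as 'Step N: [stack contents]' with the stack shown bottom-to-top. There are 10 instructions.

Step 1: [15]
Step 2: [15, 15]
Step 3: [15, 15, -1]
Step 4: [15, 1]
Step 5: [0]
Step 6: [0, 0]
Step 7: [0, 0, 9]
Step 8: [0, 0, 9, 0]
Step 9: [0, 0, 9, 0, 5]
Step 10: [0, 0, 9, 0, 5, 5]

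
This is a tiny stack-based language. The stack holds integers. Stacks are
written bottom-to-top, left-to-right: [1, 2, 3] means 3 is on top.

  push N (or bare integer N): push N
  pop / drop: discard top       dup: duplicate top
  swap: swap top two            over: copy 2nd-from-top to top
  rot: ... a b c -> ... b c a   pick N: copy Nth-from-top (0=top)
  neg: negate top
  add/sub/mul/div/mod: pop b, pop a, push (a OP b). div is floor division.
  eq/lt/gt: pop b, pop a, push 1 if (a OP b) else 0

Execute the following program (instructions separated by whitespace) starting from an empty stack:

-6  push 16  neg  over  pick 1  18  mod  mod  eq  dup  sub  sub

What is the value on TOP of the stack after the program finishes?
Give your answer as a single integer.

After 'push -6': [-6]
After 'push 16': [-6, 16]
After 'neg': [-6, -16]
After 'over': [-6, -16, -6]
After 'pick 1': [-6, -16, -6, -16]
After 'push 18': [-6, -16, -6, -16, 18]
After 'mod': [-6, -16, -6, 2]
After 'mod': [-6, -16, 0]
After 'eq': [-6, 0]
After 'dup': [-6, 0, 0]
After 'sub': [-6, 0]
After 'sub': [-6]

Answer: -6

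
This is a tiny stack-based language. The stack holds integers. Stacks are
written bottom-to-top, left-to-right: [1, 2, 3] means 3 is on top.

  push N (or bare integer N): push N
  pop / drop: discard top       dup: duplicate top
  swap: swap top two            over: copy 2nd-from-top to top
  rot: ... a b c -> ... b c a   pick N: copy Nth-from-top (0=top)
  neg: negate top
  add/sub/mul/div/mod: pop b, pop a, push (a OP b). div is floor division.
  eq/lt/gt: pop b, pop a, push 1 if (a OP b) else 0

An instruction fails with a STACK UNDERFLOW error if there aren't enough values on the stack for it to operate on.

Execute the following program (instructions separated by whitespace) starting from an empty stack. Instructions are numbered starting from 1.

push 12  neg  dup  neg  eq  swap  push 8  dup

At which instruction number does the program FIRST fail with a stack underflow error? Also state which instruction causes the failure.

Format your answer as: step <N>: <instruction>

Answer: step 6: swap

Derivation:
Step 1 ('push 12'): stack = [12], depth = 1
Step 2 ('neg'): stack = [-12], depth = 1
Step 3 ('dup'): stack = [-12, -12], depth = 2
Step 4 ('neg'): stack = [-12, 12], depth = 2
Step 5 ('eq'): stack = [0], depth = 1
Step 6 ('swap'): needs 2 value(s) but depth is 1 — STACK UNDERFLOW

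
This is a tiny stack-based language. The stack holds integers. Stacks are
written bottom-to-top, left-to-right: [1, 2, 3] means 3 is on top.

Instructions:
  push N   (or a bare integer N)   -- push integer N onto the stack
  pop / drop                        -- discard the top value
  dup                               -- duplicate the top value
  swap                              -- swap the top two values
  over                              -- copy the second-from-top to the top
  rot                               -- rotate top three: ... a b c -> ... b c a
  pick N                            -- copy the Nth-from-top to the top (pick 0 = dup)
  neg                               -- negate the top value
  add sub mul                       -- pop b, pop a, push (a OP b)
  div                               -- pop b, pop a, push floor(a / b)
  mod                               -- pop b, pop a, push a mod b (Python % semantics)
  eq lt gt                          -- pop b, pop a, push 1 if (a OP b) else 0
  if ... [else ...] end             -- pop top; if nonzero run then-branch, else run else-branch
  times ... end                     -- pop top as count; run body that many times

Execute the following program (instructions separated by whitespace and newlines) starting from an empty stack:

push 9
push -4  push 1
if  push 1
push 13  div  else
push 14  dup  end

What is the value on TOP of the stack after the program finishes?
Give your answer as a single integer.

After 'push 9': [9]
After 'push -4': [9, -4]
After 'push 1': [9, -4, 1]
After 'if': [9, -4]
After 'push 1': [9, -4, 1]
After 'push 13': [9, -4, 1, 13]
After 'div': [9, -4, 0]

Answer: 0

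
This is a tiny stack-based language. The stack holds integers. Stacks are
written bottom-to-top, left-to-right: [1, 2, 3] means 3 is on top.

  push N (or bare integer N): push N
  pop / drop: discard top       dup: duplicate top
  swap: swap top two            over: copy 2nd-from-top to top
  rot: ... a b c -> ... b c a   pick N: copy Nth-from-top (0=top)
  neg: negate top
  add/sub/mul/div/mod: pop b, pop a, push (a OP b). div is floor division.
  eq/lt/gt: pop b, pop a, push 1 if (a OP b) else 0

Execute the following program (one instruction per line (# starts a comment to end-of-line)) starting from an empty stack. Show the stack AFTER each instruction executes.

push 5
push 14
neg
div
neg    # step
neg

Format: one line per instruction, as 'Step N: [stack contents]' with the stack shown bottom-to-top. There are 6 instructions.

Step 1: [5]
Step 2: [5, 14]
Step 3: [5, -14]
Step 4: [-1]
Step 5: [1]
Step 6: [-1]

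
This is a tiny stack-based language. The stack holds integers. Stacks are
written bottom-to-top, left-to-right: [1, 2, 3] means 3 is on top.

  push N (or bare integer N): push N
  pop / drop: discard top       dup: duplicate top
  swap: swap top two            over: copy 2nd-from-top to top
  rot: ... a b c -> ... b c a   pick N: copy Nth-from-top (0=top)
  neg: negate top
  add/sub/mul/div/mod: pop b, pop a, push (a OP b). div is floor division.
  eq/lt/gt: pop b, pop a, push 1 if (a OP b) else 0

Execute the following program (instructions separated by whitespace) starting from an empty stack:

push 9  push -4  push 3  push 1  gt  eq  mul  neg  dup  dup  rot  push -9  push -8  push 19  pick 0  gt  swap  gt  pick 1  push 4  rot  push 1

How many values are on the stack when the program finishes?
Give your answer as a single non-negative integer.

After 'push 9': stack = [9] (depth 1)
After 'push -4': stack = [9, -4] (depth 2)
After 'push 3': stack = [9, -4, 3] (depth 3)
After 'push 1': stack = [9, -4, 3, 1] (depth 4)
After 'gt': stack = [9, -4, 1] (depth 3)
After 'eq': stack = [9, 0] (depth 2)
After 'mul': stack = [0] (depth 1)
After 'neg': stack = [0] (depth 1)
After 'dup': stack = [0, 0] (depth 2)
After 'dup': stack = [0, 0, 0] (depth 3)
  ...
After 'push -8': stack = [0, 0, 0, -9, -8] (depth 5)
After 'push 19': stack = [0, 0, 0, -9, -8, 19] (depth 6)
After 'pick 0': stack = [0, 0, 0, -9, -8, 19, 19] (depth 7)
After 'gt': stack = [0, 0, 0, -9, -8, 0] (depth 6)
After 'swap': stack = [0, 0, 0, -9, 0, -8] (depth 6)
After 'gt': stack = [0, 0, 0, -9, 1] (depth 5)
After 'pick 1': stack = [0, 0, 0, -9, 1, -9] (depth 6)
After 'push 4': stack = [0, 0, 0, -9, 1, -9, 4] (depth 7)
After 'rot': stack = [0, 0, 0, -9, -9, 4, 1] (depth 7)
After 'push 1': stack = [0, 0, 0, -9, -9, 4, 1, 1] (depth 8)

Answer: 8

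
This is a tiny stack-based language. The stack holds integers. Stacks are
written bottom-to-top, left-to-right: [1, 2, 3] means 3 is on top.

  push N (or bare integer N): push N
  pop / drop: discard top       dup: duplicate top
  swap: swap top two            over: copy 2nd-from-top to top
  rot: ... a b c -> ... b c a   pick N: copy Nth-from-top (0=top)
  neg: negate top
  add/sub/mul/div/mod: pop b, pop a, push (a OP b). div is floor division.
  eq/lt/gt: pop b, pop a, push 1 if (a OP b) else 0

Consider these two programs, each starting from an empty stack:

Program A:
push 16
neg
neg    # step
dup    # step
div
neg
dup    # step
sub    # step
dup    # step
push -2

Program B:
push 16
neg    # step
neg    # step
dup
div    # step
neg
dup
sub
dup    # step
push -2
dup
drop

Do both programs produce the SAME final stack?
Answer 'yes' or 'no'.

Program A trace:
  After 'push 16': [16]
  After 'neg': [-16]
  After 'neg': [16]
  After 'dup': [16, 16]
  After 'div': [1]
  After 'neg': [-1]
  After 'dup': [-1, -1]
  After 'sub': [0]
  After 'dup': [0, 0]
  After 'push -2': [0, 0, -2]
Program A final stack: [0, 0, -2]

Program B trace:
  After 'push 16': [16]
  After 'neg': [-16]
  After 'neg': [16]
  After 'dup': [16, 16]
  After 'div': [1]
  After 'neg': [-1]
  After 'dup': [-1, -1]
  After 'sub': [0]
  After 'dup': [0, 0]
  After 'push -2': [0, 0, -2]
  After 'dup': [0, 0, -2, -2]
  After 'drop': [0, 0, -2]
Program B final stack: [0, 0, -2]
Same: yes

Answer: yes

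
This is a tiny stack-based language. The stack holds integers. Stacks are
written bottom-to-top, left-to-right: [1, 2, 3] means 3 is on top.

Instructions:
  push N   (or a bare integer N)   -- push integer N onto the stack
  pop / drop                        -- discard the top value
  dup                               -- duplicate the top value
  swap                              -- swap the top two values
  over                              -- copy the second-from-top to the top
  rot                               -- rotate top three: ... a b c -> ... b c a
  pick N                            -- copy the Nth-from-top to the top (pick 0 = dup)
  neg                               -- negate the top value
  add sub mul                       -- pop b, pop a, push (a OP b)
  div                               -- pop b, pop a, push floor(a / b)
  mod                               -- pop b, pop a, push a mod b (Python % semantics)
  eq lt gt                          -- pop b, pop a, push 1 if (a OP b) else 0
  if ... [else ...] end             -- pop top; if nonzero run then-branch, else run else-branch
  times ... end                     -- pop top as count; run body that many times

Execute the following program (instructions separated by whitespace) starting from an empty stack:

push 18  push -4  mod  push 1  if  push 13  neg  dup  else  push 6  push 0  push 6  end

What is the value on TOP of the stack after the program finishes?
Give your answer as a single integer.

Answer: -13

Derivation:
After 'push 18': [18]
After 'push -4': [18, -4]
After 'mod': [-2]
After 'push 1': [-2, 1]
After 'if': [-2]
After 'push 13': [-2, 13]
After 'neg': [-2, -13]
After 'dup': [-2, -13, -13]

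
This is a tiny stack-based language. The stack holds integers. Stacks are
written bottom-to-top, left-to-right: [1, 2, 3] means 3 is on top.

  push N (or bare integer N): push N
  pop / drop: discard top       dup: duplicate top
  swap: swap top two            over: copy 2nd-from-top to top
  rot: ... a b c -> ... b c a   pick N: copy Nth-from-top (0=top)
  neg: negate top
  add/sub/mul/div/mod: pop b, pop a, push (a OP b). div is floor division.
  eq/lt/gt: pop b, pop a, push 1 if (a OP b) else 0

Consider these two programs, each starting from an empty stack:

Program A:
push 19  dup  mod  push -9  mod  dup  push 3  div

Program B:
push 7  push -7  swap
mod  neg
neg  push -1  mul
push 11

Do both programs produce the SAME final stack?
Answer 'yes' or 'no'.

Answer: no

Derivation:
Program A trace:
  After 'push 19': [19]
  After 'dup': [19, 19]
  After 'mod': [0]
  After 'push -9': [0, -9]
  After 'mod': [0]
  After 'dup': [0, 0]
  After 'push 3': [0, 0, 3]
  After 'div': [0, 0]
Program A final stack: [0, 0]

Program B trace:
  After 'push 7': [7]
  After 'push -7': [7, -7]
  After 'swap': [-7, 7]
  After 'mod': [0]
  After 'neg': [0]
  After 'neg': [0]
  After 'push -1': [0, -1]
  After 'mul': [0]
  After 'push 11': [0, 11]
Program B final stack: [0, 11]
Same: no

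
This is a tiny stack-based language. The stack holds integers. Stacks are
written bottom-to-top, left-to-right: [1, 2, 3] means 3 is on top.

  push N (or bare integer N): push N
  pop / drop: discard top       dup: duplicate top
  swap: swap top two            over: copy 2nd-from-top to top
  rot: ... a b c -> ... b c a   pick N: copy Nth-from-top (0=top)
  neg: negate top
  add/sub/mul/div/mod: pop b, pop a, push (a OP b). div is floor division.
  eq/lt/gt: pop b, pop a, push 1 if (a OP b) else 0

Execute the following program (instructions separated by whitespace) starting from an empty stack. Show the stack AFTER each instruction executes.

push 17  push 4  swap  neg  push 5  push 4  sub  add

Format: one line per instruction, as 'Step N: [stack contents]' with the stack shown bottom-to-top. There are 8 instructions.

Step 1: [17]
Step 2: [17, 4]
Step 3: [4, 17]
Step 4: [4, -17]
Step 5: [4, -17, 5]
Step 6: [4, -17, 5, 4]
Step 7: [4, -17, 1]
Step 8: [4, -16]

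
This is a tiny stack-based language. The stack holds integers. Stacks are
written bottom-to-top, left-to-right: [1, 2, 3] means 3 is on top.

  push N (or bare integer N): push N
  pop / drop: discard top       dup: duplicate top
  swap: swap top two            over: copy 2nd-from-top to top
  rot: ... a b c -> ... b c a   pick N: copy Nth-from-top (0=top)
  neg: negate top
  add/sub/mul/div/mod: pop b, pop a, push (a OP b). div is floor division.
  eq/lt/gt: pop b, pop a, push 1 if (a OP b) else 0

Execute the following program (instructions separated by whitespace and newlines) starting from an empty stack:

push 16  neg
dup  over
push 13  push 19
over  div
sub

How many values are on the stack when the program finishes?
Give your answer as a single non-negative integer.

After 'push 16': stack = [16] (depth 1)
After 'neg': stack = [-16] (depth 1)
After 'dup': stack = [-16, -16] (depth 2)
After 'over': stack = [-16, -16, -16] (depth 3)
After 'push 13': stack = [-16, -16, -16, 13] (depth 4)
After 'push 19': stack = [-16, -16, -16, 13, 19] (depth 5)
After 'over': stack = [-16, -16, -16, 13, 19, 13] (depth 6)
After 'div': stack = [-16, -16, -16, 13, 1] (depth 5)
After 'sub': stack = [-16, -16, -16, 12] (depth 4)

Answer: 4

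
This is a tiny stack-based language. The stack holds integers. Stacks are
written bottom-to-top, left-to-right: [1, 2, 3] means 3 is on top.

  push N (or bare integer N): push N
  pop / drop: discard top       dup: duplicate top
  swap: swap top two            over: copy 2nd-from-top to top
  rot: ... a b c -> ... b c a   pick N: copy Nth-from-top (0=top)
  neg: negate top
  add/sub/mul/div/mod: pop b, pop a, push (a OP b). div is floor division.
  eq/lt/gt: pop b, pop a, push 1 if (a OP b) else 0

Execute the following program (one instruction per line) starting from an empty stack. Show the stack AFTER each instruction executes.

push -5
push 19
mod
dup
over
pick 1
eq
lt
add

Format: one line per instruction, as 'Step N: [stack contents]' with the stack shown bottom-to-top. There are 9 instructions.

Step 1: [-5]
Step 2: [-5, 19]
Step 3: [14]
Step 4: [14, 14]
Step 5: [14, 14, 14]
Step 6: [14, 14, 14, 14]
Step 7: [14, 14, 1]
Step 8: [14, 0]
Step 9: [14]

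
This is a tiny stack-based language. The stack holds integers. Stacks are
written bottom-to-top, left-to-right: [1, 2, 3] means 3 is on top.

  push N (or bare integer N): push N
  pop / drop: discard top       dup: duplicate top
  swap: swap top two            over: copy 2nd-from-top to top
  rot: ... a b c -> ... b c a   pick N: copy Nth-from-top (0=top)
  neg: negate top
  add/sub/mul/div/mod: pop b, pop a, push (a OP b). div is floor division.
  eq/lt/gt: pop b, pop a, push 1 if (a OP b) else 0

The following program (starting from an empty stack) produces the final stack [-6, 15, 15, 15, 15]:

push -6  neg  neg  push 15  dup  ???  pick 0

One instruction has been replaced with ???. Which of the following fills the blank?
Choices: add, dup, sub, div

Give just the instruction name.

Answer: dup

Derivation:
Stack before ???: [-6, 15, 15]
Stack after ???:  [-6, 15, 15, 15]
Checking each choice:
  add: produces [-6, 30, 30]
  dup: MATCH
  sub: produces [-6, 0, 0]
  div: produces [-6, 1, 1]


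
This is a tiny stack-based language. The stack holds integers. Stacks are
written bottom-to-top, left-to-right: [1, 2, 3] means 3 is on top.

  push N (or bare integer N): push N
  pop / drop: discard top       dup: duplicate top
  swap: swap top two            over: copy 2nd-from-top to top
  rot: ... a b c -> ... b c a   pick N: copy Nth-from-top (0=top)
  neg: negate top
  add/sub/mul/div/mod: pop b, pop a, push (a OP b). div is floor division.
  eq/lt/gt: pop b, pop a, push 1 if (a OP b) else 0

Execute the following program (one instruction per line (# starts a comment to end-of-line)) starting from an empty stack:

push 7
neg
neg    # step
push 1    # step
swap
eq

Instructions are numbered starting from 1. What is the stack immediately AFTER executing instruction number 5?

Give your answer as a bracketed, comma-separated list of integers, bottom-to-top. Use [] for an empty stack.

Step 1 ('push 7'): [7]
Step 2 ('neg'): [-7]
Step 3 ('neg'): [7]
Step 4 ('push 1'): [7, 1]
Step 5 ('swap'): [1, 7]

Answer: [1, 7]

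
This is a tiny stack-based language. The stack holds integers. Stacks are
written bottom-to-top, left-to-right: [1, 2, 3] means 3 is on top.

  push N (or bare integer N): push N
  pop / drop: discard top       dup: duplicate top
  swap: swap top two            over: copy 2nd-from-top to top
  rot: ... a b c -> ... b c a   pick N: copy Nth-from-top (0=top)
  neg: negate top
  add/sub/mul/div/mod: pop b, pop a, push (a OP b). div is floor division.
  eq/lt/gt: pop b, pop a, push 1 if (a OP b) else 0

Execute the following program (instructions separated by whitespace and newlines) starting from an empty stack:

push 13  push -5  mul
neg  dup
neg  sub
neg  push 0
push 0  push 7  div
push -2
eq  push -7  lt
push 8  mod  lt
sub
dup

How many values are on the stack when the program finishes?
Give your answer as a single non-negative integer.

Answer: 2

Derivation:
After 'push 13': stack = [13] (depth 1)
After 'push -5': stack = [13, -5] (depth 2)
After 'mul': stack = [-65] (depth 1)
After 'neg': stack = [65] (depth 1)
After 'dup': stack = [65, 65] (depth 2)
After 'neg': stack = [65, -65] (depth 2)
After 'sub': stack = [130] (depth 1)
After 'neg': stack = [-130] (depth 1)
After 'push 0': stack = [-130, 0] (depth 2)
After 'push 0': stack = [-130, 0, 0] (depth 3)
  ...
After 'div': stack = [-130, 0, 0] (depth 3)
After 'push -2': stack = [-130, 0, 0, -2] (depth 4)
After 'eq': stack = [-130, 0, 0] (depth 3)
After 'push -7': stack = [-130, 0, 0, -7] (depth 4)
After 'lt': stack = [-130, 0, 0] (depth 3)
After 'push 8': stack = [-130, 0, 0, 8] (depth 4)
After 'mod': stack = [-130, 0, 0] (depth 3)
After 'lt': stack = [-130, 0] (depth 2)
After 'sub': stack = [-130] (depth 1)
After 'dup': stack = [-130, -130] (depth 2)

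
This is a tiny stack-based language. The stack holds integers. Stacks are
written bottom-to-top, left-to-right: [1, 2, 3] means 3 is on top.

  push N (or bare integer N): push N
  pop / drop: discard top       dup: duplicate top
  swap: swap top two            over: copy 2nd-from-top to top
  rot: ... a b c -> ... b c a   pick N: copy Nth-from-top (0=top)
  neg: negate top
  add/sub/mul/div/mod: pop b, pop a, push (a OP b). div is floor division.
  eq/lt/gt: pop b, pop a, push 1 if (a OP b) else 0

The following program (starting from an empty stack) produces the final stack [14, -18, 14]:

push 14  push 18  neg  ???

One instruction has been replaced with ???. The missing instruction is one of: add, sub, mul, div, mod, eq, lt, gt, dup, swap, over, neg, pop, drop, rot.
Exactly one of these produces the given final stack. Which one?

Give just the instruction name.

Stack before ???: [14, -18]
Stack after ???:  [14, -18, 14]
The instruction that transforms [14, -18] -> [14, -18, 14] is: over

Answer: over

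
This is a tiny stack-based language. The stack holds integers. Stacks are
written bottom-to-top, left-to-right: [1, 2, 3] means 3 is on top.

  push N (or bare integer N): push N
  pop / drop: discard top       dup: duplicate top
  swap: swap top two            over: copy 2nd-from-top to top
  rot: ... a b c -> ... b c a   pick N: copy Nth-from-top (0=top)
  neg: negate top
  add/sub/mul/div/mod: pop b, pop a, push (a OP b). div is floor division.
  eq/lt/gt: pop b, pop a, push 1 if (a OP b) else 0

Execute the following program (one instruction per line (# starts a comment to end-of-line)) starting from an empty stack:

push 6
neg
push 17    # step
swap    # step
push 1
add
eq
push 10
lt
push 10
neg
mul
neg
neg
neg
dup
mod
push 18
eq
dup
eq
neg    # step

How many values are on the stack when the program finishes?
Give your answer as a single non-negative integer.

After 'push 6': stack = [6] (depth 1)
After 'neg': stack = [-6] (depth 1)
After 'push 17': stack = [-6, 17] (depth 2)
After 'swap': stack = [17, -6] (depth 2)
After 'push 1': stack = [17, -6, 1] (depth 3)
After 'add': stack = [17, -5] (depth 2)
After 'eq': stack = [0] (depth 1)
After 'push 10': stack = [0, 10] (depth 2)
After 'lt': stack = [1] (depth 1)
After 'push 10': stack = [1, 10] (depth 2)
  ...
After 'neg': stack = [10] (depth 1)
After 'neg': stack = [-10] (depth 1)
After 'neg': stack = [10] (depth 1)
After 'dup': stack = [10, 10] (depth 2)
After 'mod': stack = [0] (depth 1)
After 'push 18': stack = [0, 18] (depth 2)
After 'eq': stack = [0] (depth 1)
After 'dup': stack = [0, 0] (depth 2)
After 'eq': stack = [1] (depth 1)
After 'neg': stack = [-1] (depth 1)

Answer: 1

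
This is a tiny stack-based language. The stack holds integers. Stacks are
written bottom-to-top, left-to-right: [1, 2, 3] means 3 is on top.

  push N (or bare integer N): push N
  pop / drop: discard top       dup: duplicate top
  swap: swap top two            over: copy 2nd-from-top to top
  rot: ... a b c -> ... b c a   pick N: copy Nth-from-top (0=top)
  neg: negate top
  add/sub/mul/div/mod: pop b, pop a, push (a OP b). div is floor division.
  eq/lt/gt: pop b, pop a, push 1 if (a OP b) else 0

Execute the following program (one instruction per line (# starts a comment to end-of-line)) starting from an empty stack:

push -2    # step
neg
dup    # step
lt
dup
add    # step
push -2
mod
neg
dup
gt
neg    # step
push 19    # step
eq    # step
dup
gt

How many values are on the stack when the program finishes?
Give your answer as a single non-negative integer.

After 'push -2': stack = [-2] (depth 1)
After 'neg': stack = [2] (depth 1)
After 'dup': stack = [2, 2] (depth 2)
After 'lt': stack = [0] (depth 1)
After 'dup': stack = [0, 0] (depth 2)
After 'add': stack = [0] (depth 1)
After 'push -2': stack = [0, -2] (depth 2)
After 'mod': stack = [0] (depth 1)
After 'neg': stack = [0] (depth 1)
After 'dup': stack = [0, 0] (depth 2)
After 'gt': stack = [0] (depth 1)
After 'neg': stack = [0] (depth 1)
After 'push 19': stack = [0, 19] (depth 2)
After 'eq': stack = [0] (depth 1)
After 'dup': stack = [0, 0] (depth 2)
After 'gt': stack = [0] (depth 1)

Answer: 1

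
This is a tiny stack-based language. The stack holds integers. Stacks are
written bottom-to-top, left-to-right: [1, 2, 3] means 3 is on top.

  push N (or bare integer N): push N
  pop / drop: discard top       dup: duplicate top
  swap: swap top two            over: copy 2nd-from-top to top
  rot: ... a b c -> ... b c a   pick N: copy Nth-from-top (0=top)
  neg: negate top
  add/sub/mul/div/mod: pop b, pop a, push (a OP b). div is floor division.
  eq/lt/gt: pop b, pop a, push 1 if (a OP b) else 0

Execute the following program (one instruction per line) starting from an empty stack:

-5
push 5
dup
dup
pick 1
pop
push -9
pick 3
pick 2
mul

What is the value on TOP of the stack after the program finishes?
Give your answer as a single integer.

After 'push -5': [-5]
After 'push 5': [-5, 5]
After 'dup': [-5, 5, 5]
After 'dup': [-5, 5, 5, 5]
After 'pick 1': [-5, 5, 5, 5, 5]
After 'pop': [-5, 5, 5, 5]
After 'push -9': [-5, 5, 5, 5, -9]
After 'pick 3': [-5, 5, 5, 5, -9, 5]
After 'pick 2': [-5, 5, 5, 5, -9, 5, 5]
After 'mul': [-5, 5, 5, 5, -9, 25]

Answer: 25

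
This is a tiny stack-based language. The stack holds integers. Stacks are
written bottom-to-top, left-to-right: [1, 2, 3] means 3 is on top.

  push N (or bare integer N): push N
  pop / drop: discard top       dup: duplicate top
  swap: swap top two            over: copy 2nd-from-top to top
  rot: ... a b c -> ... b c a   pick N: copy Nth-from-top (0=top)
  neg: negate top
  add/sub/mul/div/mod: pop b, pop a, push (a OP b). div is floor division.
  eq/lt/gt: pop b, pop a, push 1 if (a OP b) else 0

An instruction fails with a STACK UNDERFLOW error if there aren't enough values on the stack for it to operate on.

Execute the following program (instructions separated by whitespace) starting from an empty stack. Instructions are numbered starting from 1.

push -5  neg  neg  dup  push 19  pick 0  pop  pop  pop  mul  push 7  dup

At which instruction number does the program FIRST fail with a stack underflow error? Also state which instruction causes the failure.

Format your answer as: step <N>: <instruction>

Step 1 ('push -5'): stack = [-5], depth = 1
Step 2 ('neg'): stack = [5], depth = 1
Step 3 ('neg'): stack = [-5], depth = 1
Step 4 ('dup'): stack = [-5, -5], depth = 2
Step 5 ('push 19'): stack = [-5, -5, 19], depth = 3
Step 6 ('pick 0'): stack = [-5, -5, 19, 19], depth = 4
Step 7 ('pop'): stack = [-5, -5, 19], depth = 3
Step 8 ('pop'): stack = [-5, -5], depth = 2
Step 9 ('pop'): stack = [-5], depth = 1
Step 10 ('mul'): needs 2 value(s) but depth is 1 — STACK UNDERFLOW

Answer: step 10: mul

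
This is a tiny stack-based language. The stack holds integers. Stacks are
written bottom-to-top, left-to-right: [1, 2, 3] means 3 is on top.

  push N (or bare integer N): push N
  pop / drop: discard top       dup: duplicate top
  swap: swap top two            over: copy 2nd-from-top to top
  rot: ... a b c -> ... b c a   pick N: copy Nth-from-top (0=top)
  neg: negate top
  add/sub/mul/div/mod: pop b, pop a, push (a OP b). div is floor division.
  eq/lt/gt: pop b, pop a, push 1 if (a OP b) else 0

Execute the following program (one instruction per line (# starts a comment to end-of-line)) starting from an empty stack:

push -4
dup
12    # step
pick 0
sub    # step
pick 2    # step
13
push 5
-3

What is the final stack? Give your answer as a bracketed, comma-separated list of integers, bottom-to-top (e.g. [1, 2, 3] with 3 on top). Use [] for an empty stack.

Answer: [-4, -4, 0, -4, 13, 5, -3]

Derivation:
After 'push -4': [-4]
After 'dup': [-4, -4]
After 'push 12': [-4, -4, 12]
After 'pick 0': [-4, -4, 12, 12]
After 'sub': [-4, -4, 0]
After 'pick 2': [-4, -4, 0, -4]
After 'push 13': [-4, -4, 0, -4, 13]
After 'push 5': [-4, -4, 0, -4, 13, 5]
After 'push -3': [-4, -4, 0, -4, 13, 5, -3]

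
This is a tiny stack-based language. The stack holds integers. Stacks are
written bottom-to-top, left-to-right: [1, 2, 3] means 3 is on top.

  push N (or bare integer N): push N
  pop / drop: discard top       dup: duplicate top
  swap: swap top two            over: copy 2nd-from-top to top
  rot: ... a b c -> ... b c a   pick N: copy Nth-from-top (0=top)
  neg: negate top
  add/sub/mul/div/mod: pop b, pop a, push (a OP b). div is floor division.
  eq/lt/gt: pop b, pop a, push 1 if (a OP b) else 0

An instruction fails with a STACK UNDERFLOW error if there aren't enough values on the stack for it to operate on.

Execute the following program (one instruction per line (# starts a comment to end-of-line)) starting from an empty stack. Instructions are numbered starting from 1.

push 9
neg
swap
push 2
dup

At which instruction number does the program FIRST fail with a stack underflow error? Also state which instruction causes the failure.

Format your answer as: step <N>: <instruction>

Step 1 ('push 9'): stack = [9], depth = 1
Step 2 ('neg'): stack = [-9], depth = 1
Step 3 ('swap'): needs 2 value(s) but depth is 1 — STACK UNDERFLOW

Answer: step 3: swap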